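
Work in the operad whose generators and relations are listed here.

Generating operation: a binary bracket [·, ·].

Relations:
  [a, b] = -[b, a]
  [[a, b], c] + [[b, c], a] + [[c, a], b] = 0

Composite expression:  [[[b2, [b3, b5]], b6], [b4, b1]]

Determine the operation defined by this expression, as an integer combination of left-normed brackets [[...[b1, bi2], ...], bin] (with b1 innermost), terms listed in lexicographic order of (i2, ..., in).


Antisymmetry and Jacobi reduce to b1-anchored left-normed brackets.
Composite bracket: [[[b2, [b3, b5]], b6], [b4, b1]]
The bracket unfolds into 32 signed words via [a, b] = ab - ba (2^5 = 32).
Words beginning with b1 determine it all:
  b1b4b2b3b5b6 appears with sign +1, giving the term +[[[[[b1, b4], b2], b3], b5], b6]
  b1b4b2b5b3b6 appears with sign -1, giving the term -[[[[[b1, b4], b2], b5], b3], b6]
  b1b4b3b5b2b6 appears with sign -1, giving the term -[[[[[b1, b4], b3], b5], b2], b6]
  b1b4b5b3b2b6 appears with sign +1, giving the term +[[[[[b1, b4], b5], b3], b2], b6]
  b1b4b6b2b3b5 appears with sign -1, giving the term -[[[[[b1, b4], b6], b2], b3], b5]
  b1b4b6b2b5b3 appears with sign +1, giving the term +[[[[[b1, b4], b6], b2], b5], b3]
  b1b4b6b3b5b2 appears with sign +1, giving the term +[[[[[b1, b4], b6], b3], b5], b2]
  b1b4b6b5b3b2 appears with sign -1, giving the term -[[[[[b1, b4], b6], b5], b3], b2]

[[[[[b1, b4], b2], b3], b5], b6] - [[[[[b1, b4], b2], b5], b3], b6] - [[[[[b1, b4], b3], b5], b2], b6] + [[[[[b1, b4], b5], b3], b2], b6] - [[[[[b1, b4], b6], b2], b3], b5] + [[[[[b1, b4], b6], b2], b5], b3] + [[[[[b1, b4], b6], b3], b5], b2] - [[[[[b1, b4], b6], b5], b3], b2]


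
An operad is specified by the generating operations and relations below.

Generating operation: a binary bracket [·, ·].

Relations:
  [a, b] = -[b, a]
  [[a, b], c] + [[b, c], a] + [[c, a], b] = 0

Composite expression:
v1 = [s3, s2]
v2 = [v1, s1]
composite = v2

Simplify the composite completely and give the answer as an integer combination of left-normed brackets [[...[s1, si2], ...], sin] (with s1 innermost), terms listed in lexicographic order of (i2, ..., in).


[[s1, s2], s3] - [[s1, s3], s2]

Antisymmetry and Jacobi reduce to s1-anchored left-normed brackets.
Composite bracket: [[s3, s2], s1]
Under [a, b] = ab - ba we get 4 signed associative words (2^2 = 4).
The s1-initial words carry the normal form:
  word s1s2s3 has sign +1, contributing +[[s1, s2], s3]
  word s1s3s2 has sign -1, contributing -[[s1, s3], s2]


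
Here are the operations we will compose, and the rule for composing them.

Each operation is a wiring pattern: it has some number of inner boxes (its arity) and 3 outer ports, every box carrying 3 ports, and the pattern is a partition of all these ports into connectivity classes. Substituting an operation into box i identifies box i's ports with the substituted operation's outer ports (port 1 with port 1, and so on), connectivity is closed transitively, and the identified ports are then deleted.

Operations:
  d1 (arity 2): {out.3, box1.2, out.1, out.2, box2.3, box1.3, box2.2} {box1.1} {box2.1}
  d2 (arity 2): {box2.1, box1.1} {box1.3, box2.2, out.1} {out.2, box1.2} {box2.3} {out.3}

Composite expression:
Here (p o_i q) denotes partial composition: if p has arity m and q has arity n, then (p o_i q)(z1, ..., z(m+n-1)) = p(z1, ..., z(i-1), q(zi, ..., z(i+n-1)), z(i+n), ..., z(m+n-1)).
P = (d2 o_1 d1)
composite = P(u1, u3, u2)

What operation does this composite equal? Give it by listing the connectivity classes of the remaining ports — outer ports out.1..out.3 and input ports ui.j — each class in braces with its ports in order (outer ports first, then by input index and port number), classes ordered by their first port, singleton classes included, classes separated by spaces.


Reachability decides: close wires over d2-identified ports.
stage d1: inputs (u1, u3), connectivity {out.1, out.2, out.3, u1.2, u1.3, u3.2, u3.3} {u1.1} {u3.1}, out.j its boundary
stage d2: inputs (u1, u3, u2), connectivity {out.1, out.2, u1.2, u1.3, u2.1, u2.2, u3.2, u3.3} {out.3} {u1.1} {u2.3} {u3.1}, out.j its boundary

{out.1, out.2, u1.2, u1.3, u2.1, u2.2, u3.2, u3.3} {out.3} {u1.1} {u2.3} {u3.1}


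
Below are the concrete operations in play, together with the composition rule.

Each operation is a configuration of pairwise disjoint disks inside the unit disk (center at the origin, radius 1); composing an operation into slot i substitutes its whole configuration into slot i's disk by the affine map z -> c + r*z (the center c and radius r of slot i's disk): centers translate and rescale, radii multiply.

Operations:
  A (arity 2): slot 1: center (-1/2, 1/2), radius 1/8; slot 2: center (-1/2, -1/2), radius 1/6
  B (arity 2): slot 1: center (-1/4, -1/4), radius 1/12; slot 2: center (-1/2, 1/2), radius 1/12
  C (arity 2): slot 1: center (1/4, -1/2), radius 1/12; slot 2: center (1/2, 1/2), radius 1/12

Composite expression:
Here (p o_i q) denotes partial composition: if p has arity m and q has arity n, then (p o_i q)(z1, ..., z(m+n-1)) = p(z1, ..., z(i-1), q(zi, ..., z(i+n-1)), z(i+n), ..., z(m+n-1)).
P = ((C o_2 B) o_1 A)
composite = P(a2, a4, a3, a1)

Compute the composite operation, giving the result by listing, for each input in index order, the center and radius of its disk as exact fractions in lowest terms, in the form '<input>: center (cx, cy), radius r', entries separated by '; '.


a1: center (11/24, 13/24), radius 1/144; a2: center (5/24, -11/24), radius 1/96; a3: center (23/48, 23/48), radius 1/144; a4: center (5/24, -13/24), radius 1/72

Only the slot chain above each a matters under C; compose those maps.
tracing a2 down its 2-map path: center (5/24, -11/24), radius 1/96
tracing a4 down its 2-map path: center (5/24, -13/24), radius 1/72
tracing a3 down its 2-map path: center (23/48, 23/48), radius 1/144
tracing a1 down its 2-map path: center (11/24, 13/24), radius 1/144


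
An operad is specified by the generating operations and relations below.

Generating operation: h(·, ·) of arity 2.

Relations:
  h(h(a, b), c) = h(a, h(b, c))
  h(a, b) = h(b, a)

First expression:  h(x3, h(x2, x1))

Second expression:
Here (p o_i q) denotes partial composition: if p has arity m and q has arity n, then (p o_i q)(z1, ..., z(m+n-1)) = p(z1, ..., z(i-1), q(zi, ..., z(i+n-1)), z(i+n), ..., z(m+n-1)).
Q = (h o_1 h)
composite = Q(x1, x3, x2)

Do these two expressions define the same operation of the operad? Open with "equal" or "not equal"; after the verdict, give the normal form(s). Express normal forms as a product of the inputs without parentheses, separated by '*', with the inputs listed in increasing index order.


equal — both sides give x1 * x2 * x3

Reducing the first expression gives x1 * x2 * x3
Reducing the second expression gives x1 * x2 * x3
Same normal form: equal.


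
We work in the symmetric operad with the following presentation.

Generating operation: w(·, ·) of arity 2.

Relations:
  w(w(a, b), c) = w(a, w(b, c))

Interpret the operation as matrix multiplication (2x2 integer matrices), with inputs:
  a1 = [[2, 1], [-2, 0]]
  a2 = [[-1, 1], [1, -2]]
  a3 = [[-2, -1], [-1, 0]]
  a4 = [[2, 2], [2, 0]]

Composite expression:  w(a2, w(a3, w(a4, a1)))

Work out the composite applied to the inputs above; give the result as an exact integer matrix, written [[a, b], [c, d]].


[[4, 4], [-4, -2]]

w(a4, a1) = [[0, 2], [4, 2]]
w(a3, w(a4, a1)) = [[-4, -6], [0, -2]]
w(a2, w(a3, w(a4, a1))) = [[4, 4], [-4, -2]]


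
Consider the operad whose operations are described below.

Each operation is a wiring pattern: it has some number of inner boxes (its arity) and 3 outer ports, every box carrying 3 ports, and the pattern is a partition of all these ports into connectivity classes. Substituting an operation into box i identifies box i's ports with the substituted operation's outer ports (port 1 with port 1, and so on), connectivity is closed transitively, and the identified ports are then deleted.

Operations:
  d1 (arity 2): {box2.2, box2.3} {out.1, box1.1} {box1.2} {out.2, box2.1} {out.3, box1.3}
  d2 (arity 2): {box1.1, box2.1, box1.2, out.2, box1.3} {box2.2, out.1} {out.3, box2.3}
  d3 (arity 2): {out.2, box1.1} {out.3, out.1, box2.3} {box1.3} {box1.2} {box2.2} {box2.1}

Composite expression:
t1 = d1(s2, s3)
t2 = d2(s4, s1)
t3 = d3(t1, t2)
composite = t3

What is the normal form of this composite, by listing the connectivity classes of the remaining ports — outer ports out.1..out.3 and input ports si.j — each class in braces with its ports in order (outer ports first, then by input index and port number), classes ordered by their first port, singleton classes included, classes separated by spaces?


{out.1, out.3, s1.3} {out.2, s2.1} {s1.1, s4.1, s4.2, s4.3} {s1.2} {s2.2} {s2.3} {s3.1} {s3.2, s3.3}

Substituting into d3 glues patterns; closure does the rest.
composing d1 on (s2, s3), with out.j its own outer ports: {out.1, s2.1} {out.2, s3.1} {out.3, s2.3} {s2.2} {s3.2, s3.3}
composing d2 on (s4, s1), with out.j its own outer ports: {out.1, s1.2} {out.2, s1.1, s4.1, s4.2, s4.3} {out.3, s1.3}
composing d3 on (s2, s3, s4, s1), with out.j its own outer ports: {out.1, out.3, s1.3} {out.2, s2.1} {s1.1, s4.1, s4.2, s4.3} {s1.2} {s2.2} {s2.3} {s3.1} {s3.2, s3.3}


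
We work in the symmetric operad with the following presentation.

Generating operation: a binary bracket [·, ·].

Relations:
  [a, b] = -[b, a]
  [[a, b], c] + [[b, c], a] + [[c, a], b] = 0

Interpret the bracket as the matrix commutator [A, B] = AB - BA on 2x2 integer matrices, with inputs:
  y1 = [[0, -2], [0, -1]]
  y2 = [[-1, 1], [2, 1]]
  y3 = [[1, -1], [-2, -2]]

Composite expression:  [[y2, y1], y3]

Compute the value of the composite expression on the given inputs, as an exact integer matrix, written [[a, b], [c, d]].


[[-4, -17], [22, 4]]


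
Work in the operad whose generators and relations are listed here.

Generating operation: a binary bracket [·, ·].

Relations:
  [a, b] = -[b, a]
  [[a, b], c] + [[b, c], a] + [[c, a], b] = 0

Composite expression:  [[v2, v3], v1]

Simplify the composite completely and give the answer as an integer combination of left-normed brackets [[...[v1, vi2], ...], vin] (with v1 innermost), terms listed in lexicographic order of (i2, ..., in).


A multilinear Lie element is pinned by v1-initial words (v1 innermost).
Composite bracket: [[v2, v3], v1]
Each bracket splits as ab - ba, giving 4 signed words (2^2 = 4).
The v1-initial words carry the normal form:
  v1v2v3 appears with sign -1, giving the term -[[v1, v2], v3]
  v1v3v2 appears with sign +1, giving the term +[[v1, v3], v2]

-[[v1, v2], v3] + [[v1, v3], v2]


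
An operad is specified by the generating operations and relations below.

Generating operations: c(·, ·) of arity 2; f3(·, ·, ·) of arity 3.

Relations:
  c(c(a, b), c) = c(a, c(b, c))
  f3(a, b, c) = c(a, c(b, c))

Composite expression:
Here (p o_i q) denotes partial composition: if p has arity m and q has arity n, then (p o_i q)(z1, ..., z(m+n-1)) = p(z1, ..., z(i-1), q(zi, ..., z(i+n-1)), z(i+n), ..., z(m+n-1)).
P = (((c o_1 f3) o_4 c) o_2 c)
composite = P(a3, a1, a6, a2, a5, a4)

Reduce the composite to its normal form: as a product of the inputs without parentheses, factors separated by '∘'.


a3 ∘ a1 ∘ a6 ∘ a2 ∘ a5 ∘ a4


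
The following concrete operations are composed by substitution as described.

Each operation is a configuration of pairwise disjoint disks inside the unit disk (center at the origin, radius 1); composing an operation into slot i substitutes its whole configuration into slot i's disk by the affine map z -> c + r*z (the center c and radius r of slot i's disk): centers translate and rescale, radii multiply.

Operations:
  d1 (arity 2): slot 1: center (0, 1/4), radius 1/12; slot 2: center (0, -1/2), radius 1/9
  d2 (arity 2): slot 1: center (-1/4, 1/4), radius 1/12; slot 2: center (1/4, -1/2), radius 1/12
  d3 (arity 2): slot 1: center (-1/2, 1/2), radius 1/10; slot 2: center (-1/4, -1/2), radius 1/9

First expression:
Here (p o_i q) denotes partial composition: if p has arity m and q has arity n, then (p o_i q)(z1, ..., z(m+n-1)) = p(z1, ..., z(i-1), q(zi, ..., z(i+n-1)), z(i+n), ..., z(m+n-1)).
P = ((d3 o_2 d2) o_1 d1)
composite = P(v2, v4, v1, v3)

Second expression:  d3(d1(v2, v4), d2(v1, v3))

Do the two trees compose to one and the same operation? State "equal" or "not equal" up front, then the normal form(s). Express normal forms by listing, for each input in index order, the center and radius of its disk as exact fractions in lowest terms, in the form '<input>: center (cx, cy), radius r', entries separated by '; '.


Reducing the first expression gives v1: center (-5/18, -17/36), radius 1/108; v2: center (-1/2, 21/40), radius 1/120; v3: center (-2/9, -5/9), radius 1/108; v4: center (-1/2, 9/20), radius 1/90
Reducing the second expression gives v1: center (-5/18, -17/36), radius 1/108; v2: center (-1/2, 21/40), radius 1/120; v3: center (-2/9, -5/9), radius 1/108; v4: center (-1/2, 9/20), radius 1/90
The forms coincide; equal.

equal; the common form is v1: center (-5/18, -17/36), radius 1/108; v2: center (-1/2, 21/40), radius 1/120; v3: center (-2/9, -5/9), radius 1/108; v4: center (-1/2, 9/20), radius 1/90


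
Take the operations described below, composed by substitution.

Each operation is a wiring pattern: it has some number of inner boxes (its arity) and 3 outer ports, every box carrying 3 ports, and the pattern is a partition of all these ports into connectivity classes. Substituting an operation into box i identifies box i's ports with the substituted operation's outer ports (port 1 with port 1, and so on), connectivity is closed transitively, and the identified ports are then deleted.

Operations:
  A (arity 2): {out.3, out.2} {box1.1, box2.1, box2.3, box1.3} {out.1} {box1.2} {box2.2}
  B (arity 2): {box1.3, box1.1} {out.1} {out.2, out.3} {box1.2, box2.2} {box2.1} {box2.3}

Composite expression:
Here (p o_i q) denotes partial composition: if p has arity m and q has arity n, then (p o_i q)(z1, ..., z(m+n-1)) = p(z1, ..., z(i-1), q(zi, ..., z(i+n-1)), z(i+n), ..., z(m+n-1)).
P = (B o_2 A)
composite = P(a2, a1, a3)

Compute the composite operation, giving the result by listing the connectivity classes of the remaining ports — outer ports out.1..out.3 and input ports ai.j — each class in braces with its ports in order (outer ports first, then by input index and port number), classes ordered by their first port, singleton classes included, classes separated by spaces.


{out.1} {out.2, out.3} {a1.1, a1.3, a3.1, a3.3} {a1.2} {a2.1, a2.3} {a2.2} {a3.2}

Two ports join when wires chain via B-identified ports.
A over (a1, a3) gives {out.1} {out.2, out.3} {a1.1, a1.3, a3.1, a3.3} {a1.2} {a3.2}, out.j being that stage's outer ports
B over (a2, a1, a3) gives {out.1} {out.2, out.3} {a1.1, a1.3, a3.1, a3.3} {a1.2} {a2.1, a2.3} {a2.2} {a3.2}, out.j being that stage's outer ports


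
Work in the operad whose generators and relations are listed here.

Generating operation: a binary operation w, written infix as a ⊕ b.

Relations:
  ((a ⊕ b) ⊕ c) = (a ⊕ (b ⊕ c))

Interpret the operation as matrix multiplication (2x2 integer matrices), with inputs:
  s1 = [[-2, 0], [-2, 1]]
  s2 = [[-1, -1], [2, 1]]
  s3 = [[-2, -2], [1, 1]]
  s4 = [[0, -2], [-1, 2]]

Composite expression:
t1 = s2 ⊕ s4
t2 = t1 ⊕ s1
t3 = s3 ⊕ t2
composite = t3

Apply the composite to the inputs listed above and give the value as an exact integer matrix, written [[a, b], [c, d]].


[[-8, 4], [4, -2]]

(s2 ⊕ s4) = [[1, 0], [-1, -2]]
((s2 ⊕ s4) ⊕ s1) = [[-2, 0], [6, -2]]
(s3 ⊕ ((s2 ⊕ s4) ⊕ s1)) = [[-8, 4], [4, -2]]


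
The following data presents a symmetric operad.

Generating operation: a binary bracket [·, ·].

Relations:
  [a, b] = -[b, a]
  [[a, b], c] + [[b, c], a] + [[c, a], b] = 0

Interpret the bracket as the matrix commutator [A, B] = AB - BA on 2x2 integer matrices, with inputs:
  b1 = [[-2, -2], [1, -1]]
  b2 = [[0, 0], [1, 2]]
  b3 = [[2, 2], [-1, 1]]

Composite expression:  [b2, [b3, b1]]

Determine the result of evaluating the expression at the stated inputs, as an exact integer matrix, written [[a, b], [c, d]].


[[0, 0], [0, 0]]


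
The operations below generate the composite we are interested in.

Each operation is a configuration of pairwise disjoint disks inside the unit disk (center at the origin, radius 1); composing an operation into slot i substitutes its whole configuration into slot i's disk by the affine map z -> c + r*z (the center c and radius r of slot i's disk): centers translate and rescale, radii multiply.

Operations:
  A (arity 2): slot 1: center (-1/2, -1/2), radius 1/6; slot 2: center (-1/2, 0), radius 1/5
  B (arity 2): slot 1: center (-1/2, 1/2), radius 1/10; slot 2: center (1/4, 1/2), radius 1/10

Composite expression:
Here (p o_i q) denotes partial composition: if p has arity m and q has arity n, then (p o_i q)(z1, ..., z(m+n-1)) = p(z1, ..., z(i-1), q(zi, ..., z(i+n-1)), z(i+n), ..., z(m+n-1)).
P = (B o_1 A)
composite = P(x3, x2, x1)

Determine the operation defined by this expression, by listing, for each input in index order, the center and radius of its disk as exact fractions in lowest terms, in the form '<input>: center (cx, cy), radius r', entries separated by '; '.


Only the slot chain above each x matters under B; compose those maps.
x3: after 2 affine steps, its disk has center (-11/20, 9/20), radius 1/60
x2: after 2 affine steps, its disk has center (-11/20, 1/2), radius 1/50
x1: after 1 affine step, its disk has center (1/4, 1/2), radius 1/10

x1: center (1/4, 1/2), radius 1/10; x2: center (-11/20, 1/2), radius 1/50; x3: center (-11/20, 9/20), radius 1/60


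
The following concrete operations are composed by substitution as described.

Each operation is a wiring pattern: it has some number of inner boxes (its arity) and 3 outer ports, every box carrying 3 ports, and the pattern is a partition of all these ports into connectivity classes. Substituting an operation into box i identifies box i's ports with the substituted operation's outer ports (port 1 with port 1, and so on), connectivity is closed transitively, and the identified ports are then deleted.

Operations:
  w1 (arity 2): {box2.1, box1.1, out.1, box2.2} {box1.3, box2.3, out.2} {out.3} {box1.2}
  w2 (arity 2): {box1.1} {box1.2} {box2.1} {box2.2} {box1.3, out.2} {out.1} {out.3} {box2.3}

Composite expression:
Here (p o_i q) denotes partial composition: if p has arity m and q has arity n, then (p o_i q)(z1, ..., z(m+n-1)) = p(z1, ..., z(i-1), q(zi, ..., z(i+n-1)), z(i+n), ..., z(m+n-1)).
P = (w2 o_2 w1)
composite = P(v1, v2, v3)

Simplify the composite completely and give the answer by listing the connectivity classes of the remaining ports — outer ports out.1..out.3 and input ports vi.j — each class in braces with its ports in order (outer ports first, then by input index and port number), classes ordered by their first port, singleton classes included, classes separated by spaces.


{out.1} {out.2, v1.3} {out.3} {v1.1} {v1.2} {v2.1, v3.1, v3.2} {v2.2} {v2.3, v3.3}

Treat the ports identified at w2 as solder joints: merge, then drop.
the subtree at w1 composes to {out.1, v2.1, v3.1, v3.2} {out.2, v2.3, v3.3} {out.3} {v2.2} on (v2, v3); out.j = own outer ports
the subtree at w2 composes to {out.1} {out.2, v1.3} {out.3} {v1.1} {v1.2} {v2.1, v3.1, v3.2} {v2.2} {v2.3, v3.3} on (v1, v2, v3); out.j = own outer ports


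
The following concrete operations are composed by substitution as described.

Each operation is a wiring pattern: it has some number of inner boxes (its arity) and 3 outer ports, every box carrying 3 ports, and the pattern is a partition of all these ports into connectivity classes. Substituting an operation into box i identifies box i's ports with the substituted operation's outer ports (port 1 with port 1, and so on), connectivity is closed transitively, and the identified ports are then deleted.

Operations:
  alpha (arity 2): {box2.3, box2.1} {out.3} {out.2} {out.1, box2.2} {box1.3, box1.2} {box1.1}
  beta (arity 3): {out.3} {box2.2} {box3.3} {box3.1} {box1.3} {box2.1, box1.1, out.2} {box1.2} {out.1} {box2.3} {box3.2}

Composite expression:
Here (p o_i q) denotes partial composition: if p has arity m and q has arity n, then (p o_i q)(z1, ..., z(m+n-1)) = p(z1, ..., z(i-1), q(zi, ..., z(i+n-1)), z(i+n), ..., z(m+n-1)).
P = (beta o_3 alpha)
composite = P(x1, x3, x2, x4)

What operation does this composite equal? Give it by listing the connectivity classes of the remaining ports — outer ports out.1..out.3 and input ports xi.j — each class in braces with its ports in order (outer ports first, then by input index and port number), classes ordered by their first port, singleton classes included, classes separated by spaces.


{out.1} {out.2, x1.1, x3.1} {out.3} {x1.2} {x1.3} {x2.1} {x2.2, x2.3} {x3.2} {x3.3} {x4.1, x4.3} {x4.2}

After gluing at beta, chains via deleted ports link the x-ports.
alpha over (x2, x4) gives {out.1, x4.2} {out.2} {out.3} {x2.1} {x2.2, x2.3} {x4.1, x4.3}, out.j being that stage's outer ports
beta over (x1, x3, x2, x4) gives {out.1} {out.2, x1.1, x3.1} {out.3} {x1.2} {x1.3} {x2.1} {x2.2, x2.3} {x3.2} {x3.3} {x4.1, x4.3} {x4.2}, out.j being that stage's outer ports


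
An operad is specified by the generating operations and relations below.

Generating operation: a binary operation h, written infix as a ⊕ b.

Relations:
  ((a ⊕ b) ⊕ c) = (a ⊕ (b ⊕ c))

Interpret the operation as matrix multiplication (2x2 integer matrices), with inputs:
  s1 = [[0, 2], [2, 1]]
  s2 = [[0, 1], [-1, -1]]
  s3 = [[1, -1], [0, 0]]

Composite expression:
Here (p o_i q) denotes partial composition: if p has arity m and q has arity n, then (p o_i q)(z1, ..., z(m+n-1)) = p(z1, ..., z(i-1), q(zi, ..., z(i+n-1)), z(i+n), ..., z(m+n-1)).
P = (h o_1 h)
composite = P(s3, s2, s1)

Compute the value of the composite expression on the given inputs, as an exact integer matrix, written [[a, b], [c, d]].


[[4, 4], [0, 0]]

(s3 ⊕ s2) = [[1, 2], [0, 0]]
((s3 ⊕ s2) ⊕ s1) = [[4, 4], [0, 0]]


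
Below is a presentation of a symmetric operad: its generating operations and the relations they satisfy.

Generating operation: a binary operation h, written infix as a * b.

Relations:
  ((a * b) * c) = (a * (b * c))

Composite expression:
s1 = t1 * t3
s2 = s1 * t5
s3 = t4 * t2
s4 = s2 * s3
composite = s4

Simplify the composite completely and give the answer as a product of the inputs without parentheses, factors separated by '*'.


t1 * t3 * t5 * t4 * t2

Every regrouping of h is equal, so read the t-inputs in written order.
(t1 * t3) spells out as t1 * t3
((t1 * t3) * t5) spells out as t1 * t3 * t5
(t4 * t2) spells out as t4 * t2
(((t1 * t3) * t5) * (t4 * t2)) spells out as t1 * t3 * t5 * t4 * t2


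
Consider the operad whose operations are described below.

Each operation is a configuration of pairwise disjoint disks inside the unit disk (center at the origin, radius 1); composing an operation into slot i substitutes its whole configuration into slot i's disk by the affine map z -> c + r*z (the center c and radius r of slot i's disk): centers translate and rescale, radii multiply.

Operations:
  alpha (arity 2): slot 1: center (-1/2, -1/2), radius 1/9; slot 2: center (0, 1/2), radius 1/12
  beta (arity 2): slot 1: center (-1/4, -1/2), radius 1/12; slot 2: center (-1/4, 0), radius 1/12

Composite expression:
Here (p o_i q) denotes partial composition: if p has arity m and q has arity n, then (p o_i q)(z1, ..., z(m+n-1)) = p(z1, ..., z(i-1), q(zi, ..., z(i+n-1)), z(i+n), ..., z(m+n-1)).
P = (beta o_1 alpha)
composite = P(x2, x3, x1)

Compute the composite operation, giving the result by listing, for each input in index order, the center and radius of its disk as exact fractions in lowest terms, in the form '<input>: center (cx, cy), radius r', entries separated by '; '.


x1: center (-1/4, 0), radius 1/12; x2: center (-7/24, -13/24), radius 1/108; x3: center (-1/4, -11/24), radius 1/144


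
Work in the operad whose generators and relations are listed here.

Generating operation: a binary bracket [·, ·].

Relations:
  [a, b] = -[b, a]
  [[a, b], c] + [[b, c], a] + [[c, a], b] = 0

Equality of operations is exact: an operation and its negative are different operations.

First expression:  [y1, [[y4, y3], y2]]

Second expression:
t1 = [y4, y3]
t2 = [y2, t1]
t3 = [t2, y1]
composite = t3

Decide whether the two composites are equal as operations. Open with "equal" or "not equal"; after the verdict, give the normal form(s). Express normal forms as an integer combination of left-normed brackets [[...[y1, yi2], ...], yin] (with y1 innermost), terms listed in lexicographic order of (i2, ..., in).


equal; both compose to [[[y1, y2], y3], y4] - [[[y1, y2], y4], y3] - [[[y1, y3], y4], y2] + [[[y1, y4], y3], y2]

The first expression, normalized: [[[y1, y2], y3], y4] - [[[y1, y2], y4], y3] - [[[y1, y3], y4], y2] + [[[y1, y4], y3], y2]
The second expression, normalized: [[[y1, y2], y3], y4] - [[[y1, y2], y4], y3] - [[[y1, y3], y4], y2] + [[[y1, y4], y3], y2]
Identical normal forms: equal.


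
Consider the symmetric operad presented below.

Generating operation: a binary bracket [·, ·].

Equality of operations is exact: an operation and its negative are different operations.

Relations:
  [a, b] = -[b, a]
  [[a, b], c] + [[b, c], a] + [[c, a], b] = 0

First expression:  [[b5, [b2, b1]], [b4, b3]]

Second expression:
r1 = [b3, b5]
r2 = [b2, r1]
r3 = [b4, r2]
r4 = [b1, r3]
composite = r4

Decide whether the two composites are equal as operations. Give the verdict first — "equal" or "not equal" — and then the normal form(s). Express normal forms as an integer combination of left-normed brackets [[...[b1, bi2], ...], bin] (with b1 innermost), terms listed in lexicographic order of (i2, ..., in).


The first composite normalizes to -[[[[b1, b2], b5], b3], b4] + [[[[b1, b2], b5], b4], b3]
The second composite normalizes to -[[[[b1, b2], b3], b5], b4] + [[[[b1, b2], b5], b3], b4] + [[[[b1, b3], b5], b2], b4] + [[[[b1, b4], b2], b3], b5] - [[[[b1, b4], b2], b5], b3] - [[[[b1, b4], b3], b5], b2] + [[[[b1, b4], b5], b3], b2] - [[[[b1, b5], b3], b2], b4]
The forms do not match — not equal.

not equal; the first gives -[[[[b1, b2], b5], b3], b4] + [[[[b1, b2], b5], b4], b3] and the second -[[[[b1, b2], b3], b5], b4] + [[[[b1, b2], b5], b3], b4] + [[[[b1, b3], b5], b2], b4] + [[[[b1, b4], b2], b3], b5] - [[[[b1, b4], b2], b5], b3] - [[[[b1, b4], b3], b5], b2] + [[[[b1, b4], b5], b3], b2] - [[[[b1, b5], b3], b2], b4]


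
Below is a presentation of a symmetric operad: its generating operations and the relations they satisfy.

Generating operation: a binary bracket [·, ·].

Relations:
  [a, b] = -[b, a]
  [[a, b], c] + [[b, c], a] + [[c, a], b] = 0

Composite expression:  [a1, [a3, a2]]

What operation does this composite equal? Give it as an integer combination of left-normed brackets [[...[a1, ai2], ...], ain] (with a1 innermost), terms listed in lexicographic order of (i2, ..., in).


Skip Jacobi rewriting: expand, keep a1-initial words, read off terms.
Composite bracket: [a1, [a3, a2]]
Each bracket splits as ab - ba, giving 4 signed words (2^2 = 4).
Collect the words opening with a1:
  sign of a1a2a3 is -1, so it contributes -[[a1, a2], a3]
  sign of a1a3a2 is +1, so it contributes +[[a1, a3], a2]

-[[a1, a2], a3] + [[a1, a3], a2]


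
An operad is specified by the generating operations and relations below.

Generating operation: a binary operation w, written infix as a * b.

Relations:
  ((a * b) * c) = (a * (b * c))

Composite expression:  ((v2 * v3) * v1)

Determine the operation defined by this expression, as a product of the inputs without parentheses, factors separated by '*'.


v2 * v3 * v1

The w-tree's shape is irrelevant; the v-reading-order decides.
(v2 * v3) unparenthesizes to v2 * v3
((v2 * v3) * v1) unparenthesizes to v2 * v3 * v1


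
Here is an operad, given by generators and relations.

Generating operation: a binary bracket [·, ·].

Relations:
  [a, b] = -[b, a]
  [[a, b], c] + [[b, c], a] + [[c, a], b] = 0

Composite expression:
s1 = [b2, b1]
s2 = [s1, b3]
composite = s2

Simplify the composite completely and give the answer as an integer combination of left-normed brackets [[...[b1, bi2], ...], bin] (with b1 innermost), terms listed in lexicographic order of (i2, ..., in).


-[[b1, b2], b3]

In the tensor algebra, words opening b1 carry the b1-anchored form.
Composite bracket: [[b2, b1], b3]
Applying ab - ba throughout gives 4 signed words (2^2 = 4).
Collect the words opening with b1:
  from b1b2b3, sign -1: term -[[b1, b2], b3]


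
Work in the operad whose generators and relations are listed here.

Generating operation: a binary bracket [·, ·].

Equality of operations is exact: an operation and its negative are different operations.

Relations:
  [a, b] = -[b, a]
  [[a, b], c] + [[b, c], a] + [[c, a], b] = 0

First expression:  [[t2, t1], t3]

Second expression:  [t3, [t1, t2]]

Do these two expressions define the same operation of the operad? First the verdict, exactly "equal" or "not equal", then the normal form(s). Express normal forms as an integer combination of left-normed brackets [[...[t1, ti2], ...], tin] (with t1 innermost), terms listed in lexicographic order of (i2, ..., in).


equal; the common form is -[[t1, t2], t3]

Reducing the first expression gives -[[t1, t2], t3]
Reducing the second expression gives -[[t1, t2], t3]
Identical normal forms: equal.


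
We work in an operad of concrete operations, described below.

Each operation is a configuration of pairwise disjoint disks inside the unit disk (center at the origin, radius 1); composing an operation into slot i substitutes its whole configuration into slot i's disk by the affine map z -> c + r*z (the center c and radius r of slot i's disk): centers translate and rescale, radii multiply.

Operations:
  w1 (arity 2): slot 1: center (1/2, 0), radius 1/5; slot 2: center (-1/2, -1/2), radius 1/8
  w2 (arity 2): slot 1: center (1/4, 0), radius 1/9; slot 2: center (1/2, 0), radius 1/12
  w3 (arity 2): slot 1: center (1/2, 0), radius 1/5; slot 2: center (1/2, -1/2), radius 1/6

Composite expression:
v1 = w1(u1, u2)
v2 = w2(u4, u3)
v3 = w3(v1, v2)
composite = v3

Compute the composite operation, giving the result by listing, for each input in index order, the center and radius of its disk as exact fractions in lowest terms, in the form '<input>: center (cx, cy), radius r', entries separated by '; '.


Each u-disk chains the slot maps above it in w3; radii multiply.
u1: after 2 affine steps, its disk has center (3/5, 0), radius 1/25
u2: after 2 affine steps, its disk has center (2/5, -1/10), radius 1/40
u4: after 2 affine steps, its disk has center (13/24, -1/2), radius 1/54
u3: after 2 affine steps, its disk has center (7/12, -1/2), radius 1/72

u1: center (3/5, 0), radius 1/25; u2: center (2/5, -1/10), radius 1/40; u3: center (7/12, -1/2), radius 1/72; u4: center (13/24, -1/2), radius 1/54


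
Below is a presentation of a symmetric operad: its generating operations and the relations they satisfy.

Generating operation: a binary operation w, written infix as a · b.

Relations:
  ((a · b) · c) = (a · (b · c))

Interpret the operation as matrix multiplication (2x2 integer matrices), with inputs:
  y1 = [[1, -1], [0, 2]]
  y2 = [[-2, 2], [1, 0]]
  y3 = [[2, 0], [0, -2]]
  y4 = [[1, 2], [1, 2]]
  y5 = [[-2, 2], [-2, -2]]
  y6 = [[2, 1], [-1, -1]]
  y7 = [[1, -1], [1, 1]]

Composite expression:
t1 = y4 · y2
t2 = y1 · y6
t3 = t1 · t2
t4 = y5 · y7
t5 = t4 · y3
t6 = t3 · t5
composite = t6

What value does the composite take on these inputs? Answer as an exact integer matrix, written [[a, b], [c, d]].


[[32, 32], [32, 32]]


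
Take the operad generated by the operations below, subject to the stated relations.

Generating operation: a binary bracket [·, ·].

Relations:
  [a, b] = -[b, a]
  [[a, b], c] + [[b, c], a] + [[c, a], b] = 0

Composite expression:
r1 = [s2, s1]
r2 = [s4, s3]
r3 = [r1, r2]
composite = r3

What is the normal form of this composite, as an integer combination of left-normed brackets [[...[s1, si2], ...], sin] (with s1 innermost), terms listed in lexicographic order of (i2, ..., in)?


[[[s1, s2], s3], s4] - [[[s1, s2], s4], s3]

Antisymmetry and Jacobi reduce to s1-anchored left-normed brackets.
Composite bracket: [[s2, s1], [s4, s3]]
The bracket unfolds into 8 signed words via [a, b] = ab - ba (2^3 = 8).
The s1-initial words carry the normal form:
  s1s2s3s4 (sign +1) contributes +[[[s1, s2], s3], s4]
  s1s2s4s3 (sign -1) contributes -[[[s1, s2], s4], s3]


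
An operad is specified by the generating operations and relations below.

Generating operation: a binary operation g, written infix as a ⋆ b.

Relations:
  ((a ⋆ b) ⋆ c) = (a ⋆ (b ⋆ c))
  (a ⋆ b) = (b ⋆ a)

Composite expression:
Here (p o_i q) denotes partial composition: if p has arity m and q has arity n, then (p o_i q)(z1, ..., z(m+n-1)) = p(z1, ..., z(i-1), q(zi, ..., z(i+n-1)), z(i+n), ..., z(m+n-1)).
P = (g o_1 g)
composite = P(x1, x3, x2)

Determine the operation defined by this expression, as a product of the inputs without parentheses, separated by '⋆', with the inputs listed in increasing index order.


Key point: g commutes, so take the x-inputs in any fixed order.
(x1 ⋆ x3) unparenthesizes to x1 ⋆ x3
((x1 ⋆ x3) ⋆ x2) unparenthesizes to x1 ⋆ x3 ⋆ x2
the factors in increasing index order: x1 ⋆ x2 ⋆ x3

x1 ⋆ x2 ⋆ x3


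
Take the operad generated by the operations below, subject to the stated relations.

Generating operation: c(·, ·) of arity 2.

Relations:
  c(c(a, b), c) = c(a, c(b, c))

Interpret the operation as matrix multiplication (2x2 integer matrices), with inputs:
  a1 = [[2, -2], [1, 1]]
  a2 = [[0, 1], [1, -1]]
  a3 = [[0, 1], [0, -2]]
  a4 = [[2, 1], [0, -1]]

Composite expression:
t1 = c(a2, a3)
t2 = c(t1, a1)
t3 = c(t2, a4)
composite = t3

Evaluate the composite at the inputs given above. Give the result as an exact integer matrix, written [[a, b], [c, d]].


[[-4, 0], [6, 0]]

c(a2, a3) = [[0, -2], [0, 3]]
c(c(a2, a3), a1) = [[-2, -2], [3, 3]]
c(c(c(a2, a3), a1), a4) = [[-4, 0], [6, 0]]


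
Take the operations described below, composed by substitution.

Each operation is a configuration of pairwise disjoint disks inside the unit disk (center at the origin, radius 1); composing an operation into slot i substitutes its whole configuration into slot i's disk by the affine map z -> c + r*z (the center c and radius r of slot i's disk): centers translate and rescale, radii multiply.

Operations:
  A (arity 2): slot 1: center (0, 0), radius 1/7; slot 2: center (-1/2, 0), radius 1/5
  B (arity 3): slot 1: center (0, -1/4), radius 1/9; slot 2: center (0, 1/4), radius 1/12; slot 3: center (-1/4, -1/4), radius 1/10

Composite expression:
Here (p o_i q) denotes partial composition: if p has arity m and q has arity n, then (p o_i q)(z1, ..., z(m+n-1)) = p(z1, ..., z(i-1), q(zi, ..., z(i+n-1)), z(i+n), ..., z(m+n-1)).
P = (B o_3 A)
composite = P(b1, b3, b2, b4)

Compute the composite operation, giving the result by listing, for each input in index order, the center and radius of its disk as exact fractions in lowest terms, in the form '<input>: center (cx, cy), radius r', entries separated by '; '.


b1: center (0, -1/4), radius 1/9; b2: center (-1/4, -1/4), radius 1/70; b3: center (0, 1/4), radius 1/12; b4: center (-3/10, -1/4), radius 1/50

Follow each b-input down from B: c' goes to c + r*c', radius to r*r'.
b1: after 1 affine step, its disk has center (0, -1/4), radius 1/9
b3: after 1 affine step, its disk has center (0, 1/4), radius 1/12
b2: after 2 affine steps, its disk has center (-1/4, -1/4), radius 1/70
b4: after 2 affine steps, its disk has center (-3/10, -1/4), radius 1/50


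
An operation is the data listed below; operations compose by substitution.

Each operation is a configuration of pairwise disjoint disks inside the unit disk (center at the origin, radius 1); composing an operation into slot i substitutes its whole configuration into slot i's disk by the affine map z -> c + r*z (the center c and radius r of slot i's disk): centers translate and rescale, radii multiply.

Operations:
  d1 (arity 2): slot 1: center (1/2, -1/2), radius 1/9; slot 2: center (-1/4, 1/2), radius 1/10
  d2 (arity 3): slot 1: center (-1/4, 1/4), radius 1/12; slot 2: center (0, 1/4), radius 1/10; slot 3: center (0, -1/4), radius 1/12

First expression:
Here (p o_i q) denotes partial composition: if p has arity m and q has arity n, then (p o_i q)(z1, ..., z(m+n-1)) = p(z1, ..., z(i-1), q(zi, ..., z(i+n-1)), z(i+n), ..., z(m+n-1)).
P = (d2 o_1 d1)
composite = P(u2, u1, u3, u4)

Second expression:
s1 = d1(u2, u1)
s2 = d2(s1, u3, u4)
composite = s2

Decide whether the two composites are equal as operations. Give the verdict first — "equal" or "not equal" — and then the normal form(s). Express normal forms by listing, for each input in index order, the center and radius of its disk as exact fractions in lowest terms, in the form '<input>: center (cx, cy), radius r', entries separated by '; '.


equal: each reduces to u1: center (-13/48, 7/24), radius 1/120; u2: center (-5/24, 5/24), radius 1/108; u3: center (0, 1/4), radius 1/10; u4: center (0, -1/4), radius 1/12

Normal form of the first expression: u1: center (-13/48, 7/24), radius 1/120; u2: center (-5/24, 5/24), radius 1/108; u3: center (0, 1/4), radius 1/10; u4: center (0, -1/4), radius 1/12
Normal form of the second expression: u1: center (-13/48, 7/24), radius 1/120; u2: center (-5/24, 5/24), radius 1/108; u3: center (0, 1/4), radius 1/10; u4: center (0, -1/4), radius 1/12
Identical normal forms: equal.


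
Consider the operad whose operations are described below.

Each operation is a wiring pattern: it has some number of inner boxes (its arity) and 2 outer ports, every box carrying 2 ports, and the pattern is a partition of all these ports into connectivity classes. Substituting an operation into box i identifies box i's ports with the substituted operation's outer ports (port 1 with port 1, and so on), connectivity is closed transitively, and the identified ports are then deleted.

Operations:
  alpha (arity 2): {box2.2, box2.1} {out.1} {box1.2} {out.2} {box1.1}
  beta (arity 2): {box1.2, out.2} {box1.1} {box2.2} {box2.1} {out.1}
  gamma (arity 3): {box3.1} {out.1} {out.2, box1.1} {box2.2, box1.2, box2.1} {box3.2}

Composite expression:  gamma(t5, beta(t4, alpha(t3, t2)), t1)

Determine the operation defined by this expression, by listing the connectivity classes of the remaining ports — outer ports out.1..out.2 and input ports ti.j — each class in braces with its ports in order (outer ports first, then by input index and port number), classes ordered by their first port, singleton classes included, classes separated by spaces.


{out.1} {out.2, t5.1} {t1.1} {t1.2} {t2.1, t2.2} {t3.1} {t3.2} {t4.1} {t4.2, t5.2}

Substituting into gamma glues patterns; closure does the rest.
stage alpha: inputs (t3, t2), connectivity {out.1} {out.2} {t2.1, t2.2} {t3.1} {t3.2}, out.j its boundary
stage beta: inputs (t4, t3, t2), connectivity {out.1} {out.2, t4.2} {t2.1, t2.2} {t3.1} {t3.2} {t4.1}, out.j its boundary
stage gamma: inputs (t5, t4, t3, t2, t1), connectivity {out.1} {out.2, t5.1} {t1.1} {t1.2} {t2.1, t2.2} {t3.1} {t3.2} {t4.1} {t4.2, t5.2}, out.j its boundary


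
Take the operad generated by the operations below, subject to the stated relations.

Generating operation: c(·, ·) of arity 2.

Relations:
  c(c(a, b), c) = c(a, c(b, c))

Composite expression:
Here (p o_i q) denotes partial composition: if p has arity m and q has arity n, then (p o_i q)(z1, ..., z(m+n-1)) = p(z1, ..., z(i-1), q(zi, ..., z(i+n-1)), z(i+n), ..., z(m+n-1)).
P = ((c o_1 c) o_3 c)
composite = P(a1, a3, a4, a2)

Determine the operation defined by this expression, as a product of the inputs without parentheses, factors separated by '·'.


a1 · a3 · a4 · a2

All parenthesizations of c agree; list the a-inputs left to right.
c(a1, a3) collapses to a1 · a3
c(a4, a2) collapses to a4 · a2
c(c(a1, a3), c(a4, a2)) collapses to a1 · a3 · a4 · a2


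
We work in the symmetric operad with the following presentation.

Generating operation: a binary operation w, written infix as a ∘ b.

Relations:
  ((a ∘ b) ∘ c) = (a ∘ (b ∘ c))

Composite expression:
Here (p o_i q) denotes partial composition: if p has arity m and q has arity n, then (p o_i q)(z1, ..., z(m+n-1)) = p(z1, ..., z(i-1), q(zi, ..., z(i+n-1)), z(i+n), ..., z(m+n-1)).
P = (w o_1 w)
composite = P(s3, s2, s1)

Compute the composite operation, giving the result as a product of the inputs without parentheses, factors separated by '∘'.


s3 ∘ s2 ∘ s1

Key point: w is associative — brackets drop, the s-order remains.
(s3 ∘ s2) unparenthesizes to s3 ∘ s2
((s3 ∘ s2) ∘ s1) unparenthesizes to s3 ∘ s2 ∘ s1
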